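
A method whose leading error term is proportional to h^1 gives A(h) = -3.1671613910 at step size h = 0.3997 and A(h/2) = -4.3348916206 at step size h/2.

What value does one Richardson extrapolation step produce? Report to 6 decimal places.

Error is O(h^1); halving h shrinks it by 2^1 = 2.
2*(-4.3348916206) − (-3.1671613910) = -5.5026218502
Divide by 2^1 − 1 = 1.
Extrapolated: (-5.5026218502) / 1 = -5.5026218502

-5.502622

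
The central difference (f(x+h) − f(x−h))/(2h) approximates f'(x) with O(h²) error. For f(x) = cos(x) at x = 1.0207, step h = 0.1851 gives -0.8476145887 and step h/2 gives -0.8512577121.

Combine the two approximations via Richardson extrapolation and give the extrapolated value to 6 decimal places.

-0.852472

r = 2: numerator weight 4, denominator 3.
4·(-0.8512577121) − (-0.8476145887) = -2.5574162597
(4·(-0.8512577121) − (-0.8476145887))/(4 − 1) = -0.8524720866
Correction |R − A(h/2)| = 1.214e-03; gap |A(h/2) − A(h)| = 3.643e-03.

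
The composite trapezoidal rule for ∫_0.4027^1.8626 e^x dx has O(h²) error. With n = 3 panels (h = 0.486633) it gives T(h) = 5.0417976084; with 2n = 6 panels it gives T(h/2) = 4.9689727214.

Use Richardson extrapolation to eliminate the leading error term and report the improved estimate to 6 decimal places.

4.944698

Method order is 2; weight 2^2 = 4.
2^2×A(h/2) = 19.8758908856; minus A(h) gives 14.8340932772.
R = 14.8340932772/3 = 4.9446977591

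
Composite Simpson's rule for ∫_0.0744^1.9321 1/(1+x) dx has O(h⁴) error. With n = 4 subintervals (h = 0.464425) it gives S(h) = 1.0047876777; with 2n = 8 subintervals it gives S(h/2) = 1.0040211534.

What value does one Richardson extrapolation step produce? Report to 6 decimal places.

With r = 4 the leading error scales as h^4, so the weight is 2^4 = 16.
A(h/2) − A(h) = 1.0040211534 − 1.0047876777 = -0.0007665243
Divide by 2^4 − 1 = 15: (-0.0007665243)/15 = -0.0000511016
R = A(h/2) + (A(h/2) − A(h))/15 = 1.0040211534 − 0.0000511016 = 1.0039700518

1.003970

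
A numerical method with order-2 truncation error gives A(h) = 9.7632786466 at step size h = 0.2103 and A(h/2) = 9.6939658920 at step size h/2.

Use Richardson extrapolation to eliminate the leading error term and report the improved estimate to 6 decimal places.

9.670862

Method order is 2; weight 2^2 = 4.
Numerator 4*A(h/2) − A(h) = 4*9.6939658920 − 9.7632786466 = 29.0125849214
Denominator 4 − 1 = 3.
R = 29.0125849214/3 = 9.6708616405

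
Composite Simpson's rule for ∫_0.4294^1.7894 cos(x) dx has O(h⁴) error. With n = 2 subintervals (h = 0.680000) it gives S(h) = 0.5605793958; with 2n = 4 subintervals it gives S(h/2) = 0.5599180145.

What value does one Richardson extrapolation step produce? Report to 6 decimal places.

Error is O(h^4); halving h shrinks it by 2^4 = 16.
16 × 0.5599180145 = 8.9586882320; 8.9586882320 − 0.5605793958 = 8.3981088362
Extrapolated: 8.3981088362 / 15 = 0.5598739224

0.559874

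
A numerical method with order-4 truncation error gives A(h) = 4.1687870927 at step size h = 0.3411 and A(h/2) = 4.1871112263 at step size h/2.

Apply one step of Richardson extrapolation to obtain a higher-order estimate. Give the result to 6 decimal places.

r = 4: numerator weight 16, denominator 15.
Weighted: 66.9937796208 − 4.1687870927 = 62.8249925281
R = 62.8249925281/15 = 4.1883328352

4.188333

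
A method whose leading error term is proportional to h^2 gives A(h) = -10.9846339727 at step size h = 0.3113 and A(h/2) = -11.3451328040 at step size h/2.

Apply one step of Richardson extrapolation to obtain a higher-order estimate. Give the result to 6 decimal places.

-11.465299

With r = 2 the leading error scales as h^2, so the weight is 2^2 = 4.
Numerator 4*A(h/2) − A(h) = 4*(-11.3451328040) − (-10.9846339727) = -34.3958972433
R = (-34.3958972433)/3 = -11.4652990811
Shift from A(h/2): −0.1201662771.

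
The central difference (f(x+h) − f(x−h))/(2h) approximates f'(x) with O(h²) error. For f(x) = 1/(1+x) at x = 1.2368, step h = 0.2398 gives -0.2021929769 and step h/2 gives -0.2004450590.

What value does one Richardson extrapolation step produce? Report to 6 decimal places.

Leading term ∝ h^2; use weight 4 = 2^2.
4·(-0.2004450590) = -0.8017802360; subtract (-0.2021929769) → -0.5995872591
(4·(-0.2004450590) − (-0.2021929769))/(4 − 1) = -0.1998624197
Gap between inputs: 1.748e-03; correction applied: +0.0005826393.

-0.199862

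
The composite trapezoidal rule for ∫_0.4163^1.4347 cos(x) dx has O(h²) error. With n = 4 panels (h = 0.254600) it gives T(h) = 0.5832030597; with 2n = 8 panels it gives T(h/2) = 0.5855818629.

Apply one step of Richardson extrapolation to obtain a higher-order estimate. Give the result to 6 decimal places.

The method has order 2: 2^2 = 4.
Numerator 4·A(h/2) − A(h) = 4·0.5855818629 − 0.5832030597 = 1.7591243919
1.7591243919 ÷ 3 = 0.5863747973
Shift from A(h/2): +0.0007929344.

0.586375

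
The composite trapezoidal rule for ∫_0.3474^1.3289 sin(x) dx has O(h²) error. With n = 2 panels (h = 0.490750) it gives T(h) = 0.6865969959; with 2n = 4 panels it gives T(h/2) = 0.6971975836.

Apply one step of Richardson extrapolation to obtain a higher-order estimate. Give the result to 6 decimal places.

0.700731

With r = 2 the leading error scales as h^2, so the weight is 2^2 = 4.
Numerator 4*A(h/2) − A(h) = 4*0.6971975836 − 0.6865969959 = 2.1021933385
R = 2.1021933385/3 = 0.7007311128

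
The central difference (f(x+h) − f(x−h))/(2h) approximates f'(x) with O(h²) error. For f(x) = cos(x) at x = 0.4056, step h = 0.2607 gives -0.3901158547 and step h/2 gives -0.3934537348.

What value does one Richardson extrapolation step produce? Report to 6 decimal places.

-0.394566

Error is O(h^2); halving h shrinks it by 2^2 = 4.
4·(-0.3934537348) − (-0.3901158547) = -1.1836990845
Divide by 2^2 − 1 = 3.
(-1.1836990845) ÷ 3 = -0.3945663615
Correction |R − A(h/2)| = 1.113e-03; gap |A(h/2) − A(h)| = 3.338e-03.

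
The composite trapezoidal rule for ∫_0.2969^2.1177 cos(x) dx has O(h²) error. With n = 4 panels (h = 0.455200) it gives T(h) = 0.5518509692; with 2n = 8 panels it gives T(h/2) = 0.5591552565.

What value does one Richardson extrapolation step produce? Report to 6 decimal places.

The method has order 2: 2^2 = 4.
Weighted: 2.2366210260 − 0.5518509692 = 1.6847700568
R = 1.6847700568/3 = 0.5615900189

0.561590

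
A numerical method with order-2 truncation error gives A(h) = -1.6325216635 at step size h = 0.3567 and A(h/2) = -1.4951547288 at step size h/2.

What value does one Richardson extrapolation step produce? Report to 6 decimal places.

-1.449366

The method has order 2: 2^2 = 4.
4*(-1.4951547288) = -5.9806189152; (-5.9806189152) − (-1.6325216635) = -4.3480972517
Denominator 4 − 1 = 3.
So the Richardson estimate is -1.4493657506.
Gap between inputs: 1.374e-01; correction applied: +0.0457889782.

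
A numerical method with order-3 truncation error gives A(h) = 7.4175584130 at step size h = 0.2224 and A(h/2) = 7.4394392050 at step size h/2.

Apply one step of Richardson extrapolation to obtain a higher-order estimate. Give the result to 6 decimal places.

Method order is 3; weight 2^3 = 8.
Top: 8(7.4394392050) − (7.4175584130) = 52.0979552270
Divide by 2^3 − 1 = 7.
So the Richardson estimate is 7.4425650324.

7.442565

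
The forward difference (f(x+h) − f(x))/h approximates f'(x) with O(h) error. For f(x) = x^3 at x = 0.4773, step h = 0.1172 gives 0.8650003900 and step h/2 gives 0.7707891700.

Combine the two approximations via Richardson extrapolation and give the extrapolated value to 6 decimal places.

0.676578

Error is O(h^1); halving h shrinks it by 2^1 = 2.
Difference of the inputs: 0.7707891700 − 0.8650003900 = -0.0942112200
Correction (A(h/2) − A(h))/(2 − 1) = (-0.0942112200)/1 = -0.0942112200
R = A(h/2) + (A(h/2) − A(h))/1 = 0.7707891700 − 0.0942112200 = 0.6765779500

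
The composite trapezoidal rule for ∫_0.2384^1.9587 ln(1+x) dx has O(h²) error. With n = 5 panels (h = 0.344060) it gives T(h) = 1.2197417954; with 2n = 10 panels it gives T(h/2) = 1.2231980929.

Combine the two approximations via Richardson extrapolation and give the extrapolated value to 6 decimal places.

Leading term ∝ h^2; use weight 4 = 2^2.
Numerator 4·A(h/2) − A(h) = 4·1.2231980929 − 1.2197417954 = 3.6730505762
Divide by 2^2 − 1 = 3.
R = 3.6730505762/3 = 1.2243501921
Gap between inputs: 3.456e-03; correction applied: +0.0011520992.

1.224350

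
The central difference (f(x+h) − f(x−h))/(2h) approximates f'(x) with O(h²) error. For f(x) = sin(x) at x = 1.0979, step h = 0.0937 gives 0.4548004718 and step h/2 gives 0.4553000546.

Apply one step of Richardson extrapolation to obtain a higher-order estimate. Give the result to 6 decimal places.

Error is O(h^2); halving h shrinks it by 2^2 = 4.
Numerator 4×A(h/2) − A(h) = 4×0.4553000546 − 0.4548004718 = 1.3663997466
Denominator 4 − 1 = 3.
Result: 0.4554665822
Gap between inputs: 4.996e-04; correction applied: +0.0001665276.

0.455467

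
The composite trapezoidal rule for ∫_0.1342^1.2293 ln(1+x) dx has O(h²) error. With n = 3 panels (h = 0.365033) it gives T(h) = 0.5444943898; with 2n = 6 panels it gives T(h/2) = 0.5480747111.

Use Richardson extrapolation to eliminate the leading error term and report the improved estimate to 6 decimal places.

Method order is 2; weight 2^2 = 4.
4·0.5480747111 = 2.1922988444; 2.1922988444 − 0.5444943898 = 1.6478044546
R = 1.6478044546/3 = 0.5492681515
Gap between inputs: 3.580e-03; correction applied: +0.0011934404.

0.549268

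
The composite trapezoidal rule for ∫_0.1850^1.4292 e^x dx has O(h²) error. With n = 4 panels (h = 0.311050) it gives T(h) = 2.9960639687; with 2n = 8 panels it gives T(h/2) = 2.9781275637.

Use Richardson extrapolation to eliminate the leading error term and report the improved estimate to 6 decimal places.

r = 2, so 2^r = 4.
4·2.9781275637 = 11.9125102548; subtract 2.9960639687 → 8.9164462861
R = 8.9164462861/3 = 2.9721487620
Correction |R − A(h/2)| = 5.979e-03; gap |A(h/2) − A(h)| = 1.794e-02.

2.972149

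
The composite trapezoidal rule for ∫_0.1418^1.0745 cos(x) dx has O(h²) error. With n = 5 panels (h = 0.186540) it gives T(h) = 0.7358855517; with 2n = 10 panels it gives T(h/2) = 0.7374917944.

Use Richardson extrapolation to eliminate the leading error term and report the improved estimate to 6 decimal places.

Method order is 2; weight 2^2 = 4.
2^2*A(h/2) = 2.9499671776; minus A(h) gives 2.2140816259.
(4*0.7374917944 − 0.7358855517)/(4 − 1) = 0.7380272086
Shift from A(h/2): +0.0005354142.

0.738027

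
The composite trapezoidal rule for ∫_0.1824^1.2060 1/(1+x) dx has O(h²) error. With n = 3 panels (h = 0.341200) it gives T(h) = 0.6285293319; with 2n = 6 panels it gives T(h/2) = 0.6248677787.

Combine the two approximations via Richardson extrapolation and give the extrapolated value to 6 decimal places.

0.623647

The method has order 2: 2^2 = 4.
4*0.6248677787 = 2.4994711148; 2.4994711148 − 0.6285293319 = 1.8709417829
Denominator 4 − 1 = 3.
1.8709417829 ÷ 3 = 0.6236472610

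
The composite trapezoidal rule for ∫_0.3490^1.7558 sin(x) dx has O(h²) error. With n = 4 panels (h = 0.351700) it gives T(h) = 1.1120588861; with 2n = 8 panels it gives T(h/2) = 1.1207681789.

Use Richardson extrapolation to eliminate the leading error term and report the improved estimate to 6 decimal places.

1.123671

Error is O(h^2); halving h shrinks it by 2^2 = 4.
4*1.1207681789 = 4.4830727156; subtract 1.1120588861 → 3.3710138295
3.3710138295 ÷ 3 = 1.1236712765
Gap between inputs: 8.709e-03; correction applied: +0.0029030976.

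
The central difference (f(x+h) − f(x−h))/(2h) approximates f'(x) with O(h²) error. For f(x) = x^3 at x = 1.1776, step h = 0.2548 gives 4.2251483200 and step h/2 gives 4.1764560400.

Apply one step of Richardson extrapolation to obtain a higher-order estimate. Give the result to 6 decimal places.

4.160225

With r = 2 the leading error scales as h^2, so the weight is 2^2 = 4.
2^2×A(h/2) = 16.7058241600; minus A(h) gives 12.4806758400.
Extrapolated: 12.4806758400 / 3 = 4.1602252800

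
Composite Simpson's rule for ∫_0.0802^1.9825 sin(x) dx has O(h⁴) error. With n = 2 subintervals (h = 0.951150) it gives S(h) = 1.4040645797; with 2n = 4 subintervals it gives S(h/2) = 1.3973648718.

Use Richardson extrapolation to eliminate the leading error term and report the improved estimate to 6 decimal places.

With r = 4 the leading error scales as h^4, so the weight is 2^4 = 16.
2^4×A(h/2) = 22.3578379488; minus A(h) gives 20.9537733691.
Denominator 16 − 1 = 15.
R = 20.9537733691/15 = 1.3969182246

1.396918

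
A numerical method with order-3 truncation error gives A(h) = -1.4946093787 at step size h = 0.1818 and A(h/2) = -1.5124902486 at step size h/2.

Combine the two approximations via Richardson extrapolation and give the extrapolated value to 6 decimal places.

Method order is 3; weight 2^3 = 8.
8·(-1.5124902486) − (-1.4946093787) = -10.6053126101
Extrapolated: (-10.6053126101) / 7 = -1.5150446586
Shift from A(h/2): −0.0025544100.

-1.515045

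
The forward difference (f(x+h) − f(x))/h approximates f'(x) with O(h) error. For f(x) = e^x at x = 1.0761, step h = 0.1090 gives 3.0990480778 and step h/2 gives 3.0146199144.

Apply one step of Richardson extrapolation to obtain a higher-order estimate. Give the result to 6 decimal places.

Order 1 gives 2^r = 2 and 2^r − 1 = 1.
2*3.0146199144 = 6.0292398288; subtract 3.0990480778 → 2.9301917510
(2*3.0146199144 − 3.0990480778)/(2 − 1) = 2.9301917510

2.930192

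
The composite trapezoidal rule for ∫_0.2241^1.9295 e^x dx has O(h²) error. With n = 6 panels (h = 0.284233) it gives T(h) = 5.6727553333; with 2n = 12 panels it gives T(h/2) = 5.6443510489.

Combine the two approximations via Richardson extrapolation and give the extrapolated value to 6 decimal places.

5.634883

The method has order 2: 2^2 = 4.
2^2*A(h/2) = 22.5774041956; minus A(h) gives 16.9046488623.
Denominator 4 − 1 = 3.
(4*5.6443510489 − 5.6727553333)/(4 − 1) = 5.6348829541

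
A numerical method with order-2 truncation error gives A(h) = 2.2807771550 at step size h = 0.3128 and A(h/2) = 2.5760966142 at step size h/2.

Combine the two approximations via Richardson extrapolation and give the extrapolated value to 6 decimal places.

2.674536

r = 2, so 2^r = 4.
4 × 2.5760966142 = 10.3043864568; 10.3043864568 − 2.2807771550 = 8.0236093018
Divide by 2^2 − 1 = 3.
Extrapolated: 8.0236093018 / 3 = 2.6745364339
Gap between inputs: 2.953e-01; correction applied: +0.0984398197.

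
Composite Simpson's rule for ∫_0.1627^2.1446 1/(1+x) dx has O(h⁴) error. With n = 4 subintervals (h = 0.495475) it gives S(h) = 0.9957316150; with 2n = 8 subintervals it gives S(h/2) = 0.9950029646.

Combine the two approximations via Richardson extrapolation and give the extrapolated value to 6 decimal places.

0.994954

Method order is 4; weight 2^4 = 16.
16×0.9950029646 − 0.9957316150 = 14.9243158186
R = 14.9243158186/15 = 0.9949543879
Shift from A(h/2): −0.0000485767.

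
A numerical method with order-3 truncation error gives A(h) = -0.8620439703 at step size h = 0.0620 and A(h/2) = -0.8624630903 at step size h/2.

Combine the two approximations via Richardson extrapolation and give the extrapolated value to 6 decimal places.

-0.862523

The method has order 3: 2^3 = 8.
2^3*A(h/2) = -6.8997047224; minus A(h) gives -6.0376607521.
Extrapolated: (-6.0376607521) / 7 = -0.8625229646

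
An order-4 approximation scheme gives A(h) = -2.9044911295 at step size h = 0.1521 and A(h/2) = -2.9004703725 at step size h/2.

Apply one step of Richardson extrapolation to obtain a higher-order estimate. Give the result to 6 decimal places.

-2.900202

r = 4, so 2^r = 16.
Difference of the inputs: -2.9004703725 − (-2.9044911295) = 0.0040207570
Correction (A(h/2) − A(h))/(16 − 1) = 0.0040207570/15 = 0.0002680505
R = A(h/2) + (A(h/2) − A(h))/15 = -2.9004703725 + 0.0002680505 = -2.9002023220
Correction |R − A(h/2)| = 2.681e-04; gap |A(h/2) − A(h)| = 4.021e-03.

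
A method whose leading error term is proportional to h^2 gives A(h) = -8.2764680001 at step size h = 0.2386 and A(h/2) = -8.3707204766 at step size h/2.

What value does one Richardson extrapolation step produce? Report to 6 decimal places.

-8.402138

Error is O(h^2); halving h shrinks it by 2^2 = 4.
2^2*A(h/2) = -33.4828819064; minus A(h) gives -25.2064139063.
Divide by 2^2 − 1 = 3.
(4*(-8.3707204766) − (-8.2764680001))/(4 − 1) = -8.4021379688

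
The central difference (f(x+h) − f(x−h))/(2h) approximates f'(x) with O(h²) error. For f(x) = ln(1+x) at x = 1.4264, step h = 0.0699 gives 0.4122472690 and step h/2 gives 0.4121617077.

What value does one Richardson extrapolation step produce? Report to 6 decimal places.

Leading term ∝ h^2; use weight 4 = 2^2.
4*0.4121617077 = 1.6486468308; subtract 0.4122472690 → 1.2363995618
Divide by 2^2 − 1 = 3.
Result: 0.4121331873

0.412133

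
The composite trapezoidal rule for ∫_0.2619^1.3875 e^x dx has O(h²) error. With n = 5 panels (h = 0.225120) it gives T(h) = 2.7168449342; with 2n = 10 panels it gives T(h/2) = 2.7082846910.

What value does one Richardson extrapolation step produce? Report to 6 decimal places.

r = 2, so 2^r = 4.
4×2.7082846910 = 10.8331387640; subtract 2.7168449342 → 8.1162938298
Extrapolated: 8.1162938298 / 3 = 2.7054312766

2.705431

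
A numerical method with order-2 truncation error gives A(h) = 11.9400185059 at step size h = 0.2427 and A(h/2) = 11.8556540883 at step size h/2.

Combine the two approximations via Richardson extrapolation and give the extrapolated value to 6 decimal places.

11.827533

r = 2: numerator weight 4, denominator 3.
Difference of the inputs: 11.8556540883 − 11.9400185059 = -0.0843644176
Correction (A(h/2) − A(h))/(4 − 1) = (-0.0843644176)/3 = -0.0281214725
R = 11.8556540883 − 0.0281214725 = 11.8275326158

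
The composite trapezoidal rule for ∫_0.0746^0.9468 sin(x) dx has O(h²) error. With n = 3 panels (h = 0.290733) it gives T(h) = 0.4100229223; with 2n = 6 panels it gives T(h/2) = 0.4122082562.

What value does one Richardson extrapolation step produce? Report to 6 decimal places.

With r = 2 the leading error scales as h^2, so the weight is 2^2 = 4.
Numerator 4*A(h/2) − A(h) = 4*0.4122082562 − 0.4100229223 = 1.2388101025
R = 1.2388101025/3 = 0.4129367008

0.412937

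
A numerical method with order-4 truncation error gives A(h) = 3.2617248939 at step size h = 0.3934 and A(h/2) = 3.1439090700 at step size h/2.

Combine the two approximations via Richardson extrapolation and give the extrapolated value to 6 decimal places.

Leading term ∝ h^4; use weight 16 = 2^4.
2^4*A(h/2) = 50.3025451200; minus A(h) gives 47.0408202261.
Denominator 16 − 1 = 15.
So the Richardson estimate is 3.1360546817.

3.136055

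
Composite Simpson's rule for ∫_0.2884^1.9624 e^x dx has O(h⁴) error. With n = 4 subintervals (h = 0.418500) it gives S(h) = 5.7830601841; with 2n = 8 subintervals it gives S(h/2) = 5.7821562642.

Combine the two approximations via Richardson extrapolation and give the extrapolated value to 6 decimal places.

Leading term ∝ h^4; use weight 16 = 2^4.
16×5.7821562642 = 92.5145002272; 92.5145002272 − 5.7830601841 = 86.7314400431
Extrapolated: 86.7314400431 / 15 = 5.7820960029

5.782096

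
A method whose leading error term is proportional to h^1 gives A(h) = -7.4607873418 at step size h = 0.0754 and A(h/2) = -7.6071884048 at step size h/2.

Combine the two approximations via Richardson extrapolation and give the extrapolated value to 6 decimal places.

-7.753589

Error is O(h^1); halving h shrinks it by 2^1 = 2.
2 × (-7.6071884048) = -15.2143768096; (-15.2143768096) − (-7.4607873418) = -7.7535894678
Denominator 2 − 1 = 1.
So the Richardson estimate is -7.7535894678.
Correction |R − A(h/2)| = 1.464e-01; gap |A(h/2) − A(h)| = 1.464e-01.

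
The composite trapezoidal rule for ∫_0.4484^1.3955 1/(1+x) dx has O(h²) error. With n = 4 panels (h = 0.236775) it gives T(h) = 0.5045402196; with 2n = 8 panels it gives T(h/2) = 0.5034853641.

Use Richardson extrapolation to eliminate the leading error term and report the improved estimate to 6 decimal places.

Error is O(h^2); halving h shrinks it by 2^2 = 4.
Numerator 4 × A(h/2) − A(h) = 4 × 0.5034853641 − 0.5045402196 = 1.5094012368
Denominator 4 − 1 = 3.
(4 × 0.5034853641 − 0.5045402196)/(4 − 1) = 0.5031337456

0.503134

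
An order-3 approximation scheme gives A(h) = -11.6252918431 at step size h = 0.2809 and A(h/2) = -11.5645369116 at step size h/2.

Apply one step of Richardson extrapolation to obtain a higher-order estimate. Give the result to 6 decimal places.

Method order is 3; weight 2^3 = 8.
8*(-11.5645369116) = -92.5162952928; (-92.5162952928) − (-11.6252918431) = -80.8910034497
Divide by 2^3 − 1 = 7.
Extrapolated: (-80.8910034497) / 7 = -11.5558576357
Shift from A(h/2): +0.0086792759.

-11.555858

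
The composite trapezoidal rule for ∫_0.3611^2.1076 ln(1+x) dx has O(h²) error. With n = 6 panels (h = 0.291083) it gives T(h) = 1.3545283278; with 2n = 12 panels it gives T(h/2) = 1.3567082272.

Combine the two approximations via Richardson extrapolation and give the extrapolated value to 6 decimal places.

With r = 2 the leading error scales as h^2, so the weight is 2^2 = 4.
4·1.3567082272 = 5.4268329088; subtract 1.3545283278 → 4.0723045810
Extrapolated: 4.0723045810 / 3 = 1.3574348603

1.357435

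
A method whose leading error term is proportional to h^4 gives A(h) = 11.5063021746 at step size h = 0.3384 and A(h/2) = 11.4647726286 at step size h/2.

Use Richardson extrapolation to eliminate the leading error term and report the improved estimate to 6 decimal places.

r = 4: numerator weight 16, denominator 15.
16×11.4647726286 = 183.4363620576; 183.4363620576 − 11.5063021746 = 171.9300598830
Denominator 16 − 1 = 15.
Result: 11.4620039922

11.462004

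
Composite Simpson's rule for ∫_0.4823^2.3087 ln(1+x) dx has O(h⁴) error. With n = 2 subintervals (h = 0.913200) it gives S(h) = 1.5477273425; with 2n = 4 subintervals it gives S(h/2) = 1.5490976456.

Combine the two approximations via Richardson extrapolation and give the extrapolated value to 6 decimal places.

r = 4: numerator weight 16, denominator 15.
16×1.5490976456 = 24.7855623296; subtract 1.5477273425 → 23.2378349871
Divide by 2^4 − 1 = 15.
Result: 1.5491889991

1.549189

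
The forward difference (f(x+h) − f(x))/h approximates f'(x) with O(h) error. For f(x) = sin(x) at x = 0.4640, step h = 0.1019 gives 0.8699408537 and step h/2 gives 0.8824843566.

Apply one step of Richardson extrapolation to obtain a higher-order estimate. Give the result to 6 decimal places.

0.895028

The method has order 1: 2^1 = 2.
2*0.8824843566 = 1.7649687132; 1.7649687132 − 0.8699408537 = 0.8950278595
0.8950278595 ÷ 1 = 0.8950278595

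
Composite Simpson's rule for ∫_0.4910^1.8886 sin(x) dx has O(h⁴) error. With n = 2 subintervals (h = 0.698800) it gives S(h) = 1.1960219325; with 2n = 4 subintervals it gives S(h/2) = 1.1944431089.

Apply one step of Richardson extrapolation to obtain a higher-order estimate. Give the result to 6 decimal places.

The method has order 4: 2^4 = 16.
Numerator 16 × A(h/2) − A(h) = 16 × 1.1944431089 − 1.1960219325 = 17.9150678099
R = 17.9150678099/15 = 1.1943378540
Gap between inputs: 1.579e-03; correction applied: −0.0001052549.

1.194338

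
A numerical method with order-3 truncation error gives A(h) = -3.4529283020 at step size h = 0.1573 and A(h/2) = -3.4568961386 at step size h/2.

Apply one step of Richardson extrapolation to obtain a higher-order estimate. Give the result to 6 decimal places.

-3.457463

With r = 3 the leading error scales as h^3, so the weight is 2^3 = 8.
Numerator 8·A(h/2) − A(h) = 8·(-3.4568961386) − (-3.4529283020) = -24.2022408068
(-24.2022408068) ÷ 7 = -3.4574629724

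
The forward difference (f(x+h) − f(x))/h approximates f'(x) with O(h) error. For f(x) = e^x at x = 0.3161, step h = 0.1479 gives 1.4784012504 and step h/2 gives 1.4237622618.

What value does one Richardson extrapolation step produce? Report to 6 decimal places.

1.369123

Error is O(h^1); halving h shrinks it by 2^1 = 2.
2*1.4237622618 = 2.8475245236; subtract 1.4784012504 → 1.3691232732
Divide by 2^1 − 1 = 1.
(2*1.4237622618 − 1.4784012504)/(2 − 1) = 1.3691232732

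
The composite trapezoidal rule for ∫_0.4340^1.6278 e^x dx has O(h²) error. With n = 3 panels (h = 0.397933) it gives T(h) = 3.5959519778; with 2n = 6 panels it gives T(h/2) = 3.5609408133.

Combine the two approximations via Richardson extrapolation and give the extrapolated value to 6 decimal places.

3.549270

r = 2, so 2^r = 4.
2^2*A(h/2) = 14.2437632532; minus A(h) gives 10.6478112754.
Denominator 4 − 1 = 3.
So the Richardson estimate is 3.5492704251.
Correction |R − A(h/2)| = 1.167e-02; gap |A(h/2) − A(h)| = 3.501e-02.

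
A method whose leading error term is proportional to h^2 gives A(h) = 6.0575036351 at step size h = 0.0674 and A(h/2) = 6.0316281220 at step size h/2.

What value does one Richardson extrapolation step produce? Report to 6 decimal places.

Leading term ∝ h^2; use weight 4 = 2^2.
Weighted: 24.1265124880 − 6.0575036351 = 18.0690088529
Divide by 2^2 − 1 = 3.
(4 × 6.0316281220 − 6.0575036351)/(4 − 1) = 6.0230029510

6.023003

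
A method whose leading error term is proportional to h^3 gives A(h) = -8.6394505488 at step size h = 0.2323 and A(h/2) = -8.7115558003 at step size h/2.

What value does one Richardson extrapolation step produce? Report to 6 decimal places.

r = 3: numerator weight 8, denominator 7.
Top: 8(-8.7115558003) − (-8.6394505488) = -61.0529958536
(8×(-8.7115558003) − (-8.6394505488))/(8 − 1) = -8.7218565505

-8.721857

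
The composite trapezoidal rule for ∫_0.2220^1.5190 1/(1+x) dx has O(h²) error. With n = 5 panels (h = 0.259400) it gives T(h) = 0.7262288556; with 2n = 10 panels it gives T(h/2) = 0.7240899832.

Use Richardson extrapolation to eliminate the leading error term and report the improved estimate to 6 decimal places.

Order 2 gives 2^r = 4 and 2^r − 1 = 3.
4×0.7240899832 = 2.8963599328; 2.8963599328 − 0.7262288556 = 2.1701310772
(4×0.7240899832 − 0.7262288556)/(4 − 1) = 0.7233770257

0.723377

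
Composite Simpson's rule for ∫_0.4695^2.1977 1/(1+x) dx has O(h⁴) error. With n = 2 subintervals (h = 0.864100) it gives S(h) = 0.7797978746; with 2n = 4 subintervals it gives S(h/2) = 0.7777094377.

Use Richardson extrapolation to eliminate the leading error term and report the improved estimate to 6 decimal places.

0.777570

Order 4 gives 2^r = 16 and 2^r − 1 = 15.
Numerator 16×A(h/2) − A(h) = 16×0.7777094377 − 0.7797978746 = 11.6635531286
Denominator 16 − 1 = 15.
Result: 0.7775702086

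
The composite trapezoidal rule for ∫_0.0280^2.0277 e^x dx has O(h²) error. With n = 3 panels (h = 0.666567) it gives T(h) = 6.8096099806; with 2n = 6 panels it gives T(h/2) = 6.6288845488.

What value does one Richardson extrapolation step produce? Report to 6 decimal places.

r = 2: numerator weight 4, denominator 3.
A(h/2) − A(h) = 6.6288845488 − 6.8096099806 = -0.1807254318
Divide by 2^2 − 1 = 3: (-0.1807254318)/3 = -0.0602418106
R = 6.6288845488 − 0.0602418106 = 6.5686427382
Shift from A(h/2): −0.0602418106.

6.568643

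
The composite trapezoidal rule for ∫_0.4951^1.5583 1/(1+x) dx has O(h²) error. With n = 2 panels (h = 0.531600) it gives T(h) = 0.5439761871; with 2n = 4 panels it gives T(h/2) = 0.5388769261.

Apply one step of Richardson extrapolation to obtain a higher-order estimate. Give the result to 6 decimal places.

Error is O(h^2); halving h shrinks it by 2^2 = 4.
Difference of the inputs: 0.5388769261 − 0.5439761871 = -0.0050992610
Correction (A(h/2) − A(h))/(4 − 1) = (-0.0050992610)/3 = -0.0016997537
R = 0.5388769261 − 0.0016997537 = 0.5371771724

0.537177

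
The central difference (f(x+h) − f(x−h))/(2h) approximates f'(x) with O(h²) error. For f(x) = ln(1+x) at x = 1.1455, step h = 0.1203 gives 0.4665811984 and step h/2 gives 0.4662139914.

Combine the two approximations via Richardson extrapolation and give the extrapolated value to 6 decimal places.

0.466092

Method order is 2; weight 2^2 = 4.
2^2·A(h/2) = 1.8648559656; minus A(h) gives 1.3982747672.
Denominator 4 − 1 = 3.
1.3982747672 ÷ 3 = 0.4660915891
Correction |R − A(h/2)| = 1.224e-04; gap |A(h/2) − A(h)| = 3.672e-04.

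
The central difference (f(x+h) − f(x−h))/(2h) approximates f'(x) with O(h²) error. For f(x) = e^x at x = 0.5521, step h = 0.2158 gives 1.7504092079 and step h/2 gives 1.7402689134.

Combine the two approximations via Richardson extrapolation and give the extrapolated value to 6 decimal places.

1.736889

r = 2: numerator weight 4, denominator 3.
Numerator 4*A(h/2) − A(h) = 4*1.7402689134 − 1.7504092079 = 5.2106664457
R = 5.2106664457/3 = 1.7368888152
Gap between inputs: 1.014e-02; correction applied: −0.0033800982.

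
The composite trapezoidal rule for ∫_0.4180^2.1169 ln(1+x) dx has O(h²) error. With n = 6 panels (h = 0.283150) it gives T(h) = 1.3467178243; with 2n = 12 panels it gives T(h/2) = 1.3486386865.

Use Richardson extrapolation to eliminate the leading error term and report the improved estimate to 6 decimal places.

r = 2, so 2^r = 4.
4×1.3486386865 = 5.3945547460; subtract 1.3467178243 → 4.0478369217
4.0478369217 ÷ 3 = 1.3492789739
Gap between inputs: 1.921e-03; correction applied: +0.0006402874.

1.349279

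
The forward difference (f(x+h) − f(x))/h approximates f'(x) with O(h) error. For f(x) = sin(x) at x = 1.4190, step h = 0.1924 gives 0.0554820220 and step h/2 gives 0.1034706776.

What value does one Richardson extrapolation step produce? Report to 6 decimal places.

0.151459

Order 1 gives 2^r = 2 and 2^r − 1 = 1.
Difference of the inputs: 0.1034706776 − 0.0554820220 = 0.0479886556
Correction (A(h/2) − A(h))/(2 − 1) = 0.0479886556/1 = 0.0479886556
R = A(h/2) + (A(h/2) − A(h))/1 = 0.1034706776 + 0.0479886556 = 0.1514593332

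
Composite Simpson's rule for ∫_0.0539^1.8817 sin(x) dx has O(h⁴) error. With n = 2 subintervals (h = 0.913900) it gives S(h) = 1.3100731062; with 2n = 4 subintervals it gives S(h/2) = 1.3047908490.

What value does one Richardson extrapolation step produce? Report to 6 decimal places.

1.304439

With r = 4 the leading error scales as h^4, so the weight is 2^4 = 16.
16×1.3047908490 = 20.8766535840; 20.8766535840 − 1.3100731062 = 19.5665804778
Divide by 2^4 − 1 = 15.
Result: 1.3044386985
Correction |R − A(h/2)| = 3.522e-04; gap |A(h/2) − A(h)| = 5.282e-03.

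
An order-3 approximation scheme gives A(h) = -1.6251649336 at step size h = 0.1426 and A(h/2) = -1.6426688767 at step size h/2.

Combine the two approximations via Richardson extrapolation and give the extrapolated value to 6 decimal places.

-1.645169

r = 3: numerator weight 8, denominator 7.
8×(-1.6426688767) = -13.1413510136; (-13.1413510136) − (-1.6251649336) = -11.5161860800
Denominator 8 − 1 = 7.
Result: -1.6451694400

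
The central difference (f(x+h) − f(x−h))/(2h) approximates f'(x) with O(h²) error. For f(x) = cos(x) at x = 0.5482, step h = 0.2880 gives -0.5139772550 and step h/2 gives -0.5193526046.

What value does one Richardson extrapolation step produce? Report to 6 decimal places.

Order 2 gives 2^r = 4 and 2^r − 1 = 3.
4×(-0.5193526046) − (-0.5139772550) = -1.5634331634
Divide by 2^2 − 1 = 3.
(4×(-0.5193526046) − (-0.5139772550))/(4 − 1) = -0.5211443878

-0.521144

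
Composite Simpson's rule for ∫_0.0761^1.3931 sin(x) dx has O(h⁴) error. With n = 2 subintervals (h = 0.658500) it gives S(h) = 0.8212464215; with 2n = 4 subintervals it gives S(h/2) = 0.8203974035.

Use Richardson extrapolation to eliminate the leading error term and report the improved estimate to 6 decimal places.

0.820341

Order 4 gives 2^r = 16 and 2^r − 1 = 15.
A(h/2) − A(h) = 0.8203974035 − 0.8212464215 = -0.0008490180
Divide by 2^4 − 1 = 15: (-0.0008490180)/15 = -0.0000566012
R = A(h/2) + (A(h/2) − A(h))/15 = 0.8203974035 − 0.0000566012 = 0.8203408023
Gap between inputs: 8.490e-04; correction applied: −0.0000566012.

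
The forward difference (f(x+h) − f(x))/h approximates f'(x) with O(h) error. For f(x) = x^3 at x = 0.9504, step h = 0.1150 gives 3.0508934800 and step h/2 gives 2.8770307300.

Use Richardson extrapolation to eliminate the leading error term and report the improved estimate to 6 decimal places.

Order 1 gives 2^r = 2 and 2^r − 1 = 1.
Numerator 2 × A(h/2) − A(h) = 2 × 2.8770307300 − 3.0508934800 = 2.7031679800
Divide by 2^1 − 1 = 1.
R = 2.7031679800/1 = 2.7031679800
Gap between inputs: 1.739e-01; correction applied: −0.1738627500.

2.703168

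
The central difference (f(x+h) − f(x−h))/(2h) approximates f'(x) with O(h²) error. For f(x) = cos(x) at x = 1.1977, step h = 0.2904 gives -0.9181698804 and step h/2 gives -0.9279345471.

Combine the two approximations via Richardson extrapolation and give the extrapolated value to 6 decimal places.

The method has order 2: 2^2 = 4.
Top: 4(-0.9279345471) − (-0.9181698804) = -2.7935683080
Divide by 2^2 − 1 = 3.
R = (-2.7935683080)/3 = -0.9311894360

-0.931189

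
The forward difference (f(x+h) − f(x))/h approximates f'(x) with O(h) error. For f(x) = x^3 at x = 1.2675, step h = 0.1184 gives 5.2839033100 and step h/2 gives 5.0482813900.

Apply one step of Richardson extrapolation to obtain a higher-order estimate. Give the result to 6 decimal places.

4.812659

Order 1 gives 2^r = 2 and 2^r − 1 = 1.
Weighted: 10.0965627800 − 5.2839033100 = 4.8126594700
R = 4.8126594700/1 = 4.8126594700
Correction |R − A(h/2)| = 2.356e-01; gap |A(h/2) − A(h)| = 2.356e-01.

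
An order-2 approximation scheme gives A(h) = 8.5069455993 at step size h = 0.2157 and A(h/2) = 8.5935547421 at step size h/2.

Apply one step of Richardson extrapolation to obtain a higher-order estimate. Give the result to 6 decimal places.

8.622424

Order 2 gives 2^r = 4 and 2^r − 1 = 3.
Weighted: 34.3742189684 − 8.5069455993 = 25.8672733691
Divide by 2^2 − 1 = 3.
Extrapolated: 25.8672733691 / 3 = 8.6224244564
Shift from A(h/2): +0.0288697143.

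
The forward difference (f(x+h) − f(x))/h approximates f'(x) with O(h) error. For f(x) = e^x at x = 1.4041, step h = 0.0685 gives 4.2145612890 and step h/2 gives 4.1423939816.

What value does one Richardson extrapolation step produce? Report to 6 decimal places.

Order 1 gives 2^r = 2 and 2^r − 1 = 1.
Top: 2(4.1423939816) − (4.2145612890) = 4.0702266742
Denominator 2 − 1 = 1.
4.0702266742 ÷ 1 = 4.0702266742
Shift from A(h/2): −0.0721673074.

4.070227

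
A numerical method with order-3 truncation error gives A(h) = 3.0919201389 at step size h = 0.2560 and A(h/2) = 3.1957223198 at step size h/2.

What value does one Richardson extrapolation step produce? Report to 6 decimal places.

The method has order 3: 2^3 = 8.
8×3.1957223198 − 3.0919201389 = 22.4738584195
Extrapolated: 22.4738584195 / 7 = 3.2105512028
Shift from A(h/2): +0.0148288830.

3.210551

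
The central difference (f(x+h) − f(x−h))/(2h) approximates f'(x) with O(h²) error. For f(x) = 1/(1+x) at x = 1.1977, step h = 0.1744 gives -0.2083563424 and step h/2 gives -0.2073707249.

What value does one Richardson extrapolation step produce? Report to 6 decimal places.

-0.207042

Method order is 2; weight 2^2 = 4.
Weighted: (-0.8294828996) − (-0.2083563424) = -0.6211265572
(-0.6211265572) ÷ 3 = -0.2070421857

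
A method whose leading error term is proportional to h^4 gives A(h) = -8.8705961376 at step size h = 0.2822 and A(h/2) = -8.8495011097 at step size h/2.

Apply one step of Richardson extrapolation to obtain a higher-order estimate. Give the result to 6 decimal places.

-8.848095

Method order is 4; weight 2^4 = 16.
2^4×A(h/2) = -141.5920177552; minus A(h) gives -132.7214216176.
Denominator 16 − 1 = 15.
So the Richardson estimate is -8.8480947745.
Gap between inputs: 2.110e-02; correction applied: +0.0014063352.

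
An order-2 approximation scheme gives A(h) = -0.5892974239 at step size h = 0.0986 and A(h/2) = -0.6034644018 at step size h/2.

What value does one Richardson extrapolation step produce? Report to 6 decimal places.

-0.608187

With r = 2 the leading error scales as h^2, so the weight is 2^2 = 4.
Difference of the inputs: -0.6034644018 − (-0.5892974239) = -0.0141669779
Correction (A(h/2) − A(h))/(4 − 1) = (-0.0141669779)/3 = -0.0047223260
R = A(h/2) + (A(h/2) − A(h))/3 = -0.6034644018 − 0.0047223260 = -0.6081867278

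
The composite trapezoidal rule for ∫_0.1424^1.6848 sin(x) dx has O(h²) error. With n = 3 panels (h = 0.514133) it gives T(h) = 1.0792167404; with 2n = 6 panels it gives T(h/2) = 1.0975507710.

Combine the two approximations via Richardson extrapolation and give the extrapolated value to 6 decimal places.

1.103662

The method has order 2: 2^2 = 4.
4 × 1.0975507710 − 1.0792167404 = 3.3109863436
R = 3.3109863436/3 = 1.1036621145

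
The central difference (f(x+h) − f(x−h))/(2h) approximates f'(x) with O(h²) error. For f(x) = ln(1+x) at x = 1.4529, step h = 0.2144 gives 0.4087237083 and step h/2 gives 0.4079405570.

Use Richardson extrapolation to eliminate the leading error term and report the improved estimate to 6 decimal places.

Method order is 2; weight 2^2 = 4.
Top: 4(0.4079405570) − (0.4087237083) = 1.2230385197
Denominator 4 − 1 = 3.
Result: 0.4076795066
Shift from A(h/2): −0.0002610504.

0.407680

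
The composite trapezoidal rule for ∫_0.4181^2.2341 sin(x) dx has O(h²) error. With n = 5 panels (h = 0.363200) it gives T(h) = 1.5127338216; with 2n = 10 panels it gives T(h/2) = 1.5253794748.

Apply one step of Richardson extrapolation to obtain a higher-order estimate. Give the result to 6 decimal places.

1.529595

r = 2: numerator weight 4, denominator 3.
Weighted: 6.1015178992 − 1.5127338216 = 4.5887840776
Extrapolated: 4.5887840776 / 3 = 1.5295946925
Correction |R − A(h/2)| = 4.215e-03; gap |A(h/2) − A(h)| = 1.265e-02.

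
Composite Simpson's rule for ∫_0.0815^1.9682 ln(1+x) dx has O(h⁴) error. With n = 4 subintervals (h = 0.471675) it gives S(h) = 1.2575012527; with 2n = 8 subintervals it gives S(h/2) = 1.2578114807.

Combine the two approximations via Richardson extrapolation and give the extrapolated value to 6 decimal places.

With r = 4 the leading error scales as h^4, so the weight is 2^4 = 16.
Numerator 16 × A(h/2) − A(h) = 16 × 1.2578114807 − 1.2575012527 = 18.8674824385
Denominator 16 − 1 = 15.
So the Richardson estimate is 1.2578321626.
Shift from A(h/2): +0.0000206819.

1.257832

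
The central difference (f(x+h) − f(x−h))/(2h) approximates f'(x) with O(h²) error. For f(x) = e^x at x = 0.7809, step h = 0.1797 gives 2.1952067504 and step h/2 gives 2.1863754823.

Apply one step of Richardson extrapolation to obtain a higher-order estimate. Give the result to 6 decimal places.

r = 2, so 2^r = 4.
Top: 4(2.1863754823) − (2.1952067504) = 6.5502951788
R = 6.5502951788/3 = 2.1834317263

2.183432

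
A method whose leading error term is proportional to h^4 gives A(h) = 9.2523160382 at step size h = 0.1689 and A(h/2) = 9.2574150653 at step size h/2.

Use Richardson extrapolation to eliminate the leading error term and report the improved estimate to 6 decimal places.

Order 4 gives 2^r = 16 and 2^r − 1 = 15.
16·9.2574150653 = 148.1186410448; subtract 9.2523160382 → 138.8663250066
Denominator 16 − 1 = 15.
R = 138.8663250066/15 = 9.2577550004
Gap between inputs: 5.099e-03; correction applied: +0.0003399351.

9.257755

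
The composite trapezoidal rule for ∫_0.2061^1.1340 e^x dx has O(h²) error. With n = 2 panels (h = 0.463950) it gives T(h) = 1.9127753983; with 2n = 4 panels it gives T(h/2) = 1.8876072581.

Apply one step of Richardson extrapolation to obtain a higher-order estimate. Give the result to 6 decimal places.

1.879218

With r = 2 the leading error scales as h^2, so the weight is 2^2 = 4.
Difference of the inputs: 1.8876072581 − 1.9127753983 = -0.0251681402
Divide by 2^2 − 1 = 3: (-0.0251681402)/3 = -0.0083893801
R = A(h/2) + (A(h/2) − A(h))/3 = 1.8876072581 − 0.0083893801 = 1.8792178780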